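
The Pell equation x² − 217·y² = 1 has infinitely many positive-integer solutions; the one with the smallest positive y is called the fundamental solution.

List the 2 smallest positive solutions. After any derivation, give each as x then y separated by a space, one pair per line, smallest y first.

[14; 1,2,1,2,1,…,2,1,28] for √217; ℓ=16 ⇒ convergent index 15
a_0=14:  p_0=14·1+0=14,  q_0=14·0+1=1
a_1=1:  p_1=1·14+1=15,  q_1=1·1+0=1
a_2=2:  p_2=2·15+14=44,  q_2=2·1+1=3
a_3=1:  p_3=1·44+15=59,  q_3=1·3+1=4
a_4=2:  p_4=2·59+44=162,  q_4=2·4+3=11
…
a_6=1:  p_6=1·221+162=383,  q_6=1·15+11=26
…
a_12=2:  p_12=2·293381+154218=740980,  q_12=2·19916+10469=50301
…
a_14=2:  p_14=2·1034361+740980=2809702,  q_14=2·70217+50301=190735
a_15=1:  p_15=1·2809702+1034361=3844063,  q_15=1·190735+70217=260952
fundamental: x₁=3844063, y₁=260952  (since 14776820347969 − 217·68095946304 = 1)
(x_2, y_2) = (3844063·3844063 + 217·260952·260952, 3844063·260952 + 260952·3844063) = (29553640695937, 2006231855952)

3844063 260952
29553640695937 2006231855952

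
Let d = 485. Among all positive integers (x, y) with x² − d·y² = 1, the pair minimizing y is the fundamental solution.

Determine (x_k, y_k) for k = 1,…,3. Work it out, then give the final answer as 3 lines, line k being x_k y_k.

969 44
1877921 85272
3639409929 165257092

√485 → a₀=22, period (44); ℓ=1 odd so k=1
step 0: (22, 1)  from 22·(1,0) + (0,1)
step 1: (969, 44)  from 44·(22,1) + (1,0)
→ (969, 44).  Check: 969²=938961, 485·44²=938960, difference 1.
k=2:  x_2 = 969·969+485·44·44 = 1877921,  y_2 = 969·44+44·969 = 85272
k=3:  x_3 = 969·1877921+485·44·85272 = 3639409929,  y_3 = 969·85272+44·1877921 = 165257092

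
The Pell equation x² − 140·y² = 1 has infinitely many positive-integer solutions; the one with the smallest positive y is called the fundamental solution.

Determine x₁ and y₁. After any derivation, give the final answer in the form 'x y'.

71 6

[11; 1,4,1,22] for √140; ℓ=4 ⇒ convergent index 3
i=0: a=11 ⇒ p=11, q=1
i=1: a=1 ⇒ p=12, q=1
i=2: a=4 ⇒ p=59, q=5
i=3: a=1 ⇒ p=71, q=6
→ (71, 6).  Check: 71²=5041, 140·6²=5040, difference 1.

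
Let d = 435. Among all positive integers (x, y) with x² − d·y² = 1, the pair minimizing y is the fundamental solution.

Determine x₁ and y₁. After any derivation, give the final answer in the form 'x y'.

146 7

[20; 1,5,1,40] for √435; ℓ=4 ⇒ convergent index 3
a_0=20:  p_0=20·1+0=20,  q_0=20·0+1=1
…
a_2=5:  p_2=5·21+20=125,  q_2=5·1+1=6
a_3=1:  p_3=1·125+21=146,  q_3=1·6+1=7
(x₁, y₁) = (146, 7);  146² − 435·7² = 1 ✓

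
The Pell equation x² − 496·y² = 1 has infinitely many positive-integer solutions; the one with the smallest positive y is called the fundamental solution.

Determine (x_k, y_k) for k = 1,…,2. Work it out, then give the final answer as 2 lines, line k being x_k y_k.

[22; 3,1,2,4,1,…,1,3,44] for √496; ℓ=16 ⇒ convergent index 15
a_0=22:  p_0=22·1+0=22,  q_0=22·0+1=1
a_1=3:  p_1=3·22+1=67,  q_1=3·1+0=3
a_2=1:  p_2=1·67+22=89,  q_2=1·3+1=4
a_3=2:  p_3=2·89+67=245,  q_3=2·4+3=11
a_4=4:  p_4=4·245+89=1069,  q_4=4·11+4=48
a_5=1:  p_5=1·1069+245=1314,  q_5=1·48+11=59
…
a_7=2:  p_7=2·2383+1314=6080,  q_7=2·107+59=273
a_8=2:  p_8=2·6080+2383=14543,  q_8=2·273+107=653
…
a_11=1:  p_11=1·49709+35166=84875,  q_11=1·2232+1579=3811
a_12=4:  p_12=4·84875+49709=389209,  q_12=4·3811+2232=17476
a_13=2:  p_13=2·389209+84875=863293,  q_13=2·17476+3811=38763
a_14=1:  p_14=1·863293+389209=1252502,  q_14=1·38763+17476=56239
a_15=3:  p_15=3·1252502+863293=4620799,  q_15=3·56239+38763=207480
(x₁, y₁) = (4620799, 207480);  4620799² − 496·207480² = 1 ✓
n=2: (4620799,207480)∘(4620799,207480) = (4620799·4620799+496·207480·207480, 4620799·207480+207480·4620799) = (42703566796801,1917446753040)

4620799 207480
42703566796801 1917446753040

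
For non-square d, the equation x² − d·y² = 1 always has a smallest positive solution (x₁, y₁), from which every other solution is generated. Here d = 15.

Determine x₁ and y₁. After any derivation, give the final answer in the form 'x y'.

4 1

√15 = [3; 1,6, …], period ℓ=2 (even) → k=1
k=0  a_k=3  p_k/q_k = 3/1
k=1  a_k=1  p_k/q_k = 4/1
→ (4, 1).  Check: 4²=16, 15·1²=15, difference 1.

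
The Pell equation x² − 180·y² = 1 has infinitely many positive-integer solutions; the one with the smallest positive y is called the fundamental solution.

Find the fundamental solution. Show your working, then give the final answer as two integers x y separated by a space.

√180 = [13; 2,2,2,26, …], period ℓ=4 (even) → k=3
i=0: a=13 ⇒ p=13, q=1
i=1: a=2 ⇒ p=27, q=2
i=2: a=2 ⇒ p=67, q=5
i=3: a=2 ⇒ p=161, q=12
(x₁, y₁) = (161, 12);  161² − 180·12² = 1 ✓

161 12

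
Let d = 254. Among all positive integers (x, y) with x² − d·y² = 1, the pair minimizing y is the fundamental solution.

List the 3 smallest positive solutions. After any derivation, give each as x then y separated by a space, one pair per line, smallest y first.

255 16
130049 8160
66324735 4161584

√254 = [15; 1,14,1,30, …], period ℓ=4 (even) → k=3
step 0: (15, 1)  from 15·(1,0) + (0,1)
…
step 2: (239, 15)  from 14·(16,1) + (15,1)
step 3: (255, 16)  from 1·(239,15) + (16,1)
(x₁, y₁) = (255, 16);  255² − 254·16² = 1 ✓
n=2: (255,16)∘(255,16) = (255·255+254·16·16, 255·16+16·255) = (130049,8160)
n=3: (130049,8160)∘(255,16) = (255·130049+254·16·8160, 255·8160+16·130049) = (66324735,4161584)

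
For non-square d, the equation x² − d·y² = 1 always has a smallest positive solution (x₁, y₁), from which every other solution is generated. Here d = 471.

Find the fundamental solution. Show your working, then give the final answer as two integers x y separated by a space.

d=471: √d = [21; 1,2,2,1,3,…,2,1,42] (ℓ=14, even), read p_13/q_13
step 0: (21, 1)  from 21·(1,0) + (0,1)
step 1: (22, 1)  from 1·(21,1) + (1,0)
step 2: (65, 3)  from 2·(22,1) + (21,1)
step 3: (152, 7)  from 2·(65,3) + (22,1)
…
step 5: (803, 37)  from 3·(217,10) + (152,7)
…
step 11: (2331742, 107441)  from 2·(843469,38865) + (644804,29711)
step 12: (5506953, 253747)  from 2·(2331742,107441) + (843469,38865)
step 13: (7838695, 361188)  from 1·(5506953,253747) + (2331742,107441)
fundamental: x₁=7838695, y₁=361188  (since 61445139303025 − 471·130456771344 = 1)

7838695 361188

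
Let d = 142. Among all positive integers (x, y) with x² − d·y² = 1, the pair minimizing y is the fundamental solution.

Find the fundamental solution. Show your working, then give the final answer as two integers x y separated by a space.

143 12

√142 = [11; 1,10,1,22, …], period ℓ=4 (even) → k=3
i=0: a=11 ⇒ p=11, q=1
…
i=2: a=10 ⇒ p=131, q=11
i=3: a=1 ⇒ p=143, q=12
→ (143, 12).  Check: 143²=20449, 142·12²=20448, difference 1.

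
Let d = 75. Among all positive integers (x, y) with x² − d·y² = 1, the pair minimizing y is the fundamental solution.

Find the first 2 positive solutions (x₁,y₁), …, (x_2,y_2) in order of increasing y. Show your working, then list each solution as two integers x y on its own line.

d=75: √d = [8; 1,1,1,16] (ℓ=4, even), read p_3/q_3
a_0=8:  p_0=8·1+0=8,  q_0=8·0+1=1
a_1=1:  p_1=1·8+1=9,  q_1=1·1+0=1
a_2=1:  p_2=1·9+8=17,  q_2=1·1+1=2
a_3=1:  p_3=1·17+9=26,  q_3=1·2+1=3
(x₁, y₁) = (26, 3);  26² − 75·3² = 1 ✓
(x_2, y_2) = (26·26 + 75·3·3, 26·3 + 3·26) = (1351, 156)

26 3
1351 156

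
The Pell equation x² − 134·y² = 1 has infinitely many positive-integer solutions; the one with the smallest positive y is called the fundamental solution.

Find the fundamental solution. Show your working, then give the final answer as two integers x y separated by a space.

d=134: √d = [11; 1,1,2,1,3,…,1,1,22] (ℓ=14, even), read p_13/q_13
step 0: (11, 1)  from 11·(1,0) + (0,1)
…
step 2: (23, 2)  from 1·(12,1) + (11,1)
step 3: (58, 5)  from 2·(23,2) + (12,1)
…
step 5: (301, 26)  from 3·(81,7) + (58,5)
step 6: (382, 33)  from 1·(301,26) + (81,7)
step 7: (4121, 356)  from 10·(382,33) + (301,26)
step 8: (4503, 389)  from 1·(4121,356) + (382,33)
step 9: (17630, 1523)  from 3·(4503,389) + (4121,356)
step 10: (22133, 1912)  from 1·(17630,1523) + (4503,389)
step 11: (61896, 5347)  from 2·(22133,1912) + (17630,1523)
step 12: (84029, 7259)  from 1·(61896,5347) + (22133,1912)
step 13: (145925, 12606)  from 1·(84029,7259) + (61896,5347)
(x₁, y₁) = (145925, 12606);  145925² − 134·12606² = 1 ✓

145925 12606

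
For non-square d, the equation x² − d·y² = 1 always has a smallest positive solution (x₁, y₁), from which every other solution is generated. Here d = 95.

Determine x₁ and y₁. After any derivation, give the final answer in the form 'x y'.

[9; 1,2,1,18] for √95; ℓ=4 ⇒ convergent index 3
i=0: a=9 ⇒ p=9, q=1
i=1: a=1 ⇒ p=10, q=1
i=2: a=2 ⇒ p=29, q=3
i=3: a=1 ⇒ p=39, q=4
(x₁, y₁) = (39, 4);  39² − 95·4² = 1 ✓

39 4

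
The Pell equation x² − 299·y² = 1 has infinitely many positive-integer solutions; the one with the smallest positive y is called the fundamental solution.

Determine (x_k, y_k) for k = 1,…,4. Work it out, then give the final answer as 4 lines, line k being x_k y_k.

415 24
344449 19920
285892255 16533576
237290227201 13722848160

√299 → a₀=17, period (3,2,3,34); ℓ=4 even so k=3
step 0: (17, 1)  from 17·(1,0) + (0,1)
…
step 2: (121, 7)  from 2·(52,3) + (17,1)
step 3: (415, 24)  from 3·(121,7) + (52,3)
(x₁, y₁) = (415, 24);  415² − 299·24² = 1 ✓
(x_2, y_2) = (415·415 + 299·24·24, 415·24 + 24·415) = (344449, 19920)
(x_3, y_3) = (415·344449 + 299·24·19920, 415·19920 + 24·344449) = (285892255, 16533576)
(x_4, y_4) = (415·285892255 + 299·24·16533576, 415·16533576 + 24·285892255) = (237290227201, 13722848160)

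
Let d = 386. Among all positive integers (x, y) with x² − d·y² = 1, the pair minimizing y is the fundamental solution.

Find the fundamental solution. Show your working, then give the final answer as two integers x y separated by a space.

d=386: √d = [19; 1,1,1,4,1,18,1,4,1,1,1,38] (ℓ=12, even), read p_11/q_11
i=0: a=19 ⇒ p=19, q=1
…
i=2: a=1 ⇒ p=39, q=2
i=3: a=1 ⇒ p=59, q=3
i=4: a=4 ⇒ p=275, q=14
…
i=6: a=18 ⇒ p=6287, q=320
i=7: a=1 ⇒ p=6621, q=337
i=8: a=4 ⇒ p=32771, q=1668
i=9: a=1 ⇒ p=39392, q=2005
i=10: a=1 ⇒ p=72163, q=3673
i=11: a=1 ⇒ p=111555, q=5678
(x₁, y₁) = (111555, 5678);  111555² − 386·5678² = 1 ✓

111555 5678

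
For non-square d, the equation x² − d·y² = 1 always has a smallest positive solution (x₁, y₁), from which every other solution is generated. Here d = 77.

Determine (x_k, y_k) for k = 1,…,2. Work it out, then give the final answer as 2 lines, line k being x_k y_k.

351 40
246401 28080

√77 = [8; 1,3,2,3,1,16, …], period ℓ=6 (even) → k=5
i=0: a=8 ⇒ p=8, q=1
…
i=3: a=2 ⇒ p=79, q=9
i=4: a=3 ⇒ p=272, q=31
i=5: a=1 ⇒ p=351, q=40
fundamental: x₁=351, y₁=40  (since 123201 − 77·1600 = 1)
n=2: (351,40)∘(351,40) = (351·351+77·40·40, 351·40+40·351) = (246401,28080)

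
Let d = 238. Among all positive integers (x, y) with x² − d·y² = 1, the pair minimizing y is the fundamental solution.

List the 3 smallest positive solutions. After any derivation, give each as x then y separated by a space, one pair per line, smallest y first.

√238 = [15; 2,2,1,14,1,2,2,30, …], period ℓ=8 (even) → k=7
i=0: a=15 ⇒ p=15, q=1
i=1: a=2 ⇒ p=31, q=2
i=2: a=2 ⇒ p=77, q=5
i=3: a=1 ⇒ p=108, q=7
i=4: a=14 ⇒ p=1589, q=103
i=5: a=1 ⇒ p=1697, q=110
i=6: a=2 ⇒ p=4983, q=323
i=7: a=2 ⇒ p=11663, q=756
→ (11663, 756).  Check: 11663²=136025569, 238·756²=136025568, difference 1.
(x_2, y_2) = (11663·11663 + 238·756·756, 11663·756 + 756·11663) = (272051137, 17634456)
(x_3, y_3) = (11663·272051137 + 238·756·17634456, 11663·17634456 + 756·272051137) = (6345864809999, 411341319900)

11663 756
272051137 17634456
6345864809999 411341319900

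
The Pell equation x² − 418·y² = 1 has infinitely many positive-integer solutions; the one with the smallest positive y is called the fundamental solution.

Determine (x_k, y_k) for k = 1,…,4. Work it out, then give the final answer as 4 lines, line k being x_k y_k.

33857 1656
2292592897 112134384
155240635393601 7593067676520
10511964382749705217 514156984535740896

d=418: √d = [20; 2,4,20,4,2,40] (ℓ=6, even), read p_5/q_5
k=0  a_k=20  p_k/q_k = 20/1
k=1  a_k=2  p_k/q_k = 41/2
…
k=3  a_k=20  p_k/q_k = 3721/182
k=4  a_k=4  p_k/q_k = 15068/737
k=5  a_k=2  p_k/q_k = 33857/1656
→ (33857, 1656).  Check: 33857²=1146296449, 418·1656²=1146296448, difference 1.
(33857+1656√418)^2 = 2292592897 + 112134384√418
(33857+1656√418)^3 = 155240635393601 + 7593067676520√418
(33857+1656√418)^4 = 10511964382749705217 + 514156984535740896√418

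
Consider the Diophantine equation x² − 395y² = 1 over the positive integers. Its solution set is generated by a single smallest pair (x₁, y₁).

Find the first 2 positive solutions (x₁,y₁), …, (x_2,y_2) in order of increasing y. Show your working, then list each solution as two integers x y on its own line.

159 8
50561 2544

√395 = [19; 1,6,1,38, …], period ℓ=4 (even) → k=3
i=0: a=19 ⇒ p=19, q=1
i=1: a=1 ⇒ p=20, q=1
i=2: a=6 ⇒ p=139, q=7
i=3: a=1 ⇒ p=159, q=8
(x₁, y₁) = (159, 8);  159² − 395·8² = 1 ✓
k=2:  x_2 = 159·159+395·8·8 = 50561,  y_2 = 159·8+8·159 = 2544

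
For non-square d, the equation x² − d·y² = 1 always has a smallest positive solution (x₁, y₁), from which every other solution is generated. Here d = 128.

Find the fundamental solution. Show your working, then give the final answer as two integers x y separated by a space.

577 51

[11; 3,5,3,22] for √128; ℓ=4 ⇒ convergent index 3
k=0  a_k=11  p_k/q_k = 11/1
…
k=2  a_k=5  p_k/q_k = 181/16
k=3  a_k=3  p_k/q_k = 577/51
→ (577, 51).  Check: 577²=332929, 128·51²=332928, difference 1.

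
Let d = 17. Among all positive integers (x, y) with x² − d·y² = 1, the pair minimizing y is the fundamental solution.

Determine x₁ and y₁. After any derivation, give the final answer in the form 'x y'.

33 8

[4; 8] for √17; ℓ=1 ⇒ convergent index 1
i=0: a=4 ⇒ p=4, q=1
i=1: a=8 ⇒ p=33, q=8
(x₁, y₁) = (33, 8);  33² − 17·8² = 1 ✓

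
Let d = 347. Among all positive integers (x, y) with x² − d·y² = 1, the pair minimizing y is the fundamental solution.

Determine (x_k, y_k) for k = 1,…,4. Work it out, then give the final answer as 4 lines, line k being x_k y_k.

641602 34443
823306252807 44197395372
1056469876826312026 56714274530897445
1355666371822207590758497 72775983935101527618408

[18; 1,1,1,2,4,…,1,1,36] for √347; ℓ=14 ⇒ convergent index 13
step 0: (18, 1)  from 18·(1,0) + (0,1)
step 1: (19, 1)  from 1·(18,1) + (1,0)
step 2: (37, 2)  from 1·(19,1) + (18,1)
…
step 4: (149, 8)  from 2·(56,3) + (37,2)
step 5: (652, 35)  from 4·(149,8) + (56,3)
step 6: (801, 43)  from 1·(652,35) + (149,8)
step 7: (14269, 766)  from 17·(801,43) + (652,35)
step 8: (15070, 809)  from 1·(14269,766) + (801,43)
step 9: (74549, 4002)  from 4·(15070,809) + (14269,766)
step 10: (164168, 8813)  from 2·(74549,4002) + (15070,809)
step 11: (238717, 12815)  from 1·(164168,8813) + (74549,4002)
step 12: (402885, 21628)  from 1·(238717,12815) + (164168,8813)
step 13: (641602, 34443)  from 1·(402885,21628) + (238717,12815)
→ (641602, 34443).  Check: 641602²=411653126404, 347·34443²=411653126403, difference 1.
(x_2, y_2) = (641602·641602 + 347·34443·34443, 641602·34443 + 34443·641602) = (823306252807, 44197395372)
(x_3, y_3) = (641602·823306252807 + 347·34443·44197395372, 641602·44197395372 + 34443·823306252807) = (1056469876826312026, 56714274530897445)
(x_4, y_4) = (641602·1056469876826312026 + 347·34443·56714274530897445, 641602·56714274530897445 + 34443·1056469876826312026) = (1355666371822207590758497, 72775983935101527618408)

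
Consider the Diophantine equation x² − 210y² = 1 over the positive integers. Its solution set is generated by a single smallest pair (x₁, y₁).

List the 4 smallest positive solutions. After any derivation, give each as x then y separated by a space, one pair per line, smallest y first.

29 2
1681 116
97469 6726
5651521 389992

√210 → a₀=14, period (2,28); ℓ=2 even so k=1
k=0  a_k=14  p_k/q_k = 14/1
k=1  a_k=2  p_k/q_k = 29/2
→ (29, 2).  Check: 29²=841, 210·2²=840, difference 1.
(x_2, y_2) = (29·29 + 210·2·2, 29·2 + 2·29) = (1681, 116)
(x_3, y_3) = (29·1681 + 210·2·116, 29·116 + 2·1681) = (97469, 6726)
(x_4, y_4) = (29·97469 + 210·2·6726, 29·6726 + 2·97469) = (5651521, 389992)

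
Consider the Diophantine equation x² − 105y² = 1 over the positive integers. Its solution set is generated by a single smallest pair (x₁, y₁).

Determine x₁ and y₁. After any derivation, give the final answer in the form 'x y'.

41 4

[10; 4,20] for √105; ℓ=2 ⇒ convergent index 1
k=0  a_k=10  p_k/q_k = 10/1
k=1  a_k=4  p_k/q_k = 41/4
→ (41, 4).  Check: 41²=1681, 105·4²=1680, difference 1.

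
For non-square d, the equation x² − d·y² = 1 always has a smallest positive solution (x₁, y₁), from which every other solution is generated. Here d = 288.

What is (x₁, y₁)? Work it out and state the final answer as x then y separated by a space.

17 1

√288 = [16; 1,32, …], period ℓ=2 (even) → k=1
i=0: a=16 ⇒ p=16, q=1
i=1: a=1 ⇒ p=17, q=1
(x₁, y₁) = (17, 1);  17² − 288·1² = 1 ✓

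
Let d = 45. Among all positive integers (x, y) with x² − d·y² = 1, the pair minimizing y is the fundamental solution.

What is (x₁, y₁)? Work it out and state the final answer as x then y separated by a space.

[6; 1,2,2,2,1,12] for √45; ℓ=6 ⇒ convergent index 5
a_0=6:  p_0=6·1+0=6,  q_0=6·0+1=1
…
a_2=2:  p_2=2·7+6=20,  q_2=2·1+1=3
…
a_4=2:  p_4=2·47+20=114,  q_4=2·7+3=17
a_5=1:  p_5=1·114+47=161,  q_5=1·17+7=24
fundamental: x₁=161, y₁=24  (since 25921 − 45·576 = 1)

161 24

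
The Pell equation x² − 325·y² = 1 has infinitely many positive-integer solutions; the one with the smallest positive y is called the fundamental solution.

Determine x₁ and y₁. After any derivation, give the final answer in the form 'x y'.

649 36

d=325: √d = [18; 36] (ℓ=1, odd), read p_1/q_1
i=0: a=18 ⇒ p=18, q=1
i=1: a=36 ⇒ p=649, q=36
→ (649, 36).  Check: 649²=421201, 325·36²=421200, difference 1.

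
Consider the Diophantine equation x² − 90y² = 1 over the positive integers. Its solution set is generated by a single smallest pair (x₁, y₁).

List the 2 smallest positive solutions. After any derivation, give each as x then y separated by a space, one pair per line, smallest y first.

19 2
721 76

[9; 2,18] for √90; ℓ=2 ⇒ convergent index 1
i=0: a=9 ⇒ p=9, q=1
i=1: a=2 ⇒ p=19, q=2
→ (19, 2).  Check: 19²=361, 90·2²=360, difference 1.
k=2:  x_2 = 19·19+90·2·2 = 721,  y_2 = 19·2+2·19 = 76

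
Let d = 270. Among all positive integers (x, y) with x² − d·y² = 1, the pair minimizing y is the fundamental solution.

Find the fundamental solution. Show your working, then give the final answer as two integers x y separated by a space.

[16; 2,3,6,3,2,32] for √270; ℓ=6 ⇒ convergent index 5
a_0=16:  p_0=16·1+0=16,  q_0=16·0+1=1
a_1=2:  p_1=2·16+1=33,  q_1=2·1+0=2
…
a_4=3:  p_4=3·723+115=2284,  q_4=3·44+7=139
a_5=2:  p_5=2·2284+723=5291,  q_5=2·139+44=322
(x₁, y₁) = (5291, 322);  5291² − 270·322² = 1 ✓

5291 322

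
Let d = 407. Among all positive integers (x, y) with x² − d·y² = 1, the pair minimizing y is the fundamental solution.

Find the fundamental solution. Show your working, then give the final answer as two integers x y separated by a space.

2663 132

[20; 5,1,2,1,5,40] for √407; ℓ=6 ⇒ convergent index 5
i=0: a=20 ⇒ p=20, q=1
…
i=2: a=1 ⇒ p=121, q=6
i=3: a=2 ⇒ p=343, q=17
i=4: a=1 ⇒ p=464, q=23
i=5: a=5 ⇒ p=2663, q=132
fundamental: x₁=2663, y₁=132  (since 7091569 − 407·17424 = 1)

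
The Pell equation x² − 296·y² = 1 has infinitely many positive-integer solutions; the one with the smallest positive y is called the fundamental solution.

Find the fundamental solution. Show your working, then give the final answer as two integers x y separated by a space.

√296 = [17; 4,1,7,1,4,34, …], period ℓ=6 (even) → k=5
step 0: (17, 1)  from 17·(1,0) + (0,1)
step 1: (69, 4)  from 4·(17,1) + (1,0)
…
step 4: (757, 44)  from 1·(671,39) + (86,5)
step 5: (3699, 215)  from 4·(757,44) + (671,39)
→ (3699, 215).  Check: 3699²=13682601, 296·215²=13682600, difference 1.

3699 215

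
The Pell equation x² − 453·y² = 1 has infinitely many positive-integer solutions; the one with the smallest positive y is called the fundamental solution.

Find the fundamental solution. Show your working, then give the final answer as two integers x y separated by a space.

d=453: √d = [21; 3,1,1,10,14,10,1,1,3,42] (ℓ=10, even), read p_9/q_9
i=0: a=21 ⇒ p=21, q=1
i=1: a=3 ⇒ p=64, q=3
…
i=3: a=1 ⇒ p=149, q=7
i=4: a=10 ⇒ p=1575, q=74
…
i=7: a=1 ⇒ p=245764, q=11547
i=8: a=1 ⇒ p=469329, q=22051
i=9: a=3 ⇒ p=1653751, q=77700
(x₁, y₁) = (1653751, 77700);  1653751² − 453·77700² = 1 ✓

1653751 77700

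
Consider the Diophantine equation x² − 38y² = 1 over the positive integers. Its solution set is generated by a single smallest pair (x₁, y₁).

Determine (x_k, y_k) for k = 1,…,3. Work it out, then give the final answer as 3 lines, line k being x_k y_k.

37 6
2737 444
202501 32850

d=38: √d = [6; 6,12] (ℓ=2, even), read p_1/q_1
i=0: a=6 ⇒ p=6, q=1
i=1: a=6 ⇒ p=37, q=6
(x₁, y₁) = (37, 6);  37² − 38·6² = 1 ✓
(x_2, y_2) = (37·37 + 38·6·6, 37·6 + 6·37) = (2737, 444)
(x_3, y_3) = (37·2737 + 38·6·444, 37·444 + 6·2737) = (202501, 32850)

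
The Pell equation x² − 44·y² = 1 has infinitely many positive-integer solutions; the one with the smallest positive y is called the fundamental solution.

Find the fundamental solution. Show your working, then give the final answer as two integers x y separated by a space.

[6; 1,1,1,2,1,1,1,12] for √44; ℓ=8 ⇒ convergent index 7
step 0: (6, 1)  from 6·(1,0) + (0,1)
step 1: (7, 1)  from 1·(6,1) + (1,0)
…
step 3: (20, 3)  from 1·(13,2) + (7,1)
…
step 6: (126, 19)  from 1·(73,11) + (53,8)
step 7: (199, 30)  from 1·(126,19) + (73,11)
(x₁, y₁) = (199, 30);  199² − 44·30² = 1 ✓

199 30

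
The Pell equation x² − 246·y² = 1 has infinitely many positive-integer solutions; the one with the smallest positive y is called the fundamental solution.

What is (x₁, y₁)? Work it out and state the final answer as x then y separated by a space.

88805 5662

√246 → a₀=15, period (1,2,5,1,14,1,5,2,1,30); ℓ=10 even so k=9
k=0  a_k=15  p_k/q_k = 15/1
…
k=3  a_k=5  p_k/q_k = 251/16
…
k=8  a_k=2  p_k/q_k = 60777/3875
k=9  a_k=1  p_k/q_k = 88805/5662
fundamental: x₁=88805, y₁=5662  (since 7886328025 − 246·32058244 = 1)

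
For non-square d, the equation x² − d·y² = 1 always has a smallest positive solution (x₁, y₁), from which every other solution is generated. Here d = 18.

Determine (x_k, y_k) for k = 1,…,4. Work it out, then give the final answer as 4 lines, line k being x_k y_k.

[4; 4,8] for √18; ℓ=2 ⇒ convergent index 1
i=0: a=4 ⇒ p=4, q=1
i=1: a=4 ⇒ p=17, q=4
(x₁, y₁) = (17, 4);  17² − 18·4² = 1 ✓
(17+4√18)^2 = 577 + 136√18
(17+4√18)^3 = 19601 + 4620√18
(17+4√18)^4 = 665857 + 156944√18

17 4
577 136
19601 4620
665857 156944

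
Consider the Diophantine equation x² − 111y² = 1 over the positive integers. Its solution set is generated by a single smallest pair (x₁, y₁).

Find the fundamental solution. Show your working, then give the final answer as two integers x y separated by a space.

√111 = [10; 1,1,6,1,1,20, …], period ℓ=6 (even) → k=5
k=0  a_k=10  p_k/q_k = 10/1
…
k=4  a_k=1  p_k/q_k = 158/15
k=5  a_k=1  p_k/q_k = 295/28
→ (295, 28).  Check: 295²=87025, 111·28²=87024, difference 1.

295 28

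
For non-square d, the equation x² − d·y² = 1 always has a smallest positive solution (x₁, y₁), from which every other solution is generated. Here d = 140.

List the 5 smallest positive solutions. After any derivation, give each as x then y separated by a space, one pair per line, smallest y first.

71 6
10081 852
1431431 120978
203253121 17178024
28860511751 2439158430

[11; 1,4,1,22] for √140; ℓ=4 ⇒ convergent index 3
i=0: a=11 ⇒ p=11, q=1
…
i=2: a=4 ⇒ p=59, q=5
i=3: a=1 ⇒ p=71, q=6
(x₁, y₁) = (71, 6);  71² − 140·6² = 1 ✓
(x_2, y_2) = (71·71 + 140·6·6, 71·6 + 6·71) = (10081, 852)
(x_3, y_3) = (71·10081 + 140·6·852, 71·852 + 6·10081) = (1431431, 120978)
(x_4, y_4) = (71·1431431 + 140·6·120978, 71·120978 + 6·1431431) = (203253121, 17178024)
(x_5, y_5) = (71·203253121 + 140·6·17178024, 71·17178024 + 6·203253121) = (28860511751, 2439158430)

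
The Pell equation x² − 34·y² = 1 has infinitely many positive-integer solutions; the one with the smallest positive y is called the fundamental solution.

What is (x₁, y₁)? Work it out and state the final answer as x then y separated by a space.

35 6

√34 → a₀=5, period (1,4,1,10); ℓ=4 even so k=3
step 0: (5, 1)  from 5·(1,0) + (0,1)
…
step 2: (29, 5)  from 4·(6,1) + (5,1)
step 3: (35, 6)  from 1·(29,5) + (6,1)
(x₁, y₁) = (35, 6);  35² − 34·6² = 1 ✓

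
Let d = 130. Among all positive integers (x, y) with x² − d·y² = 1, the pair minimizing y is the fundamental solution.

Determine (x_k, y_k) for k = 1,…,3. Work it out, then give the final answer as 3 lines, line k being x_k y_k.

6499 570
84474001 7408860
1097993058499 96300361710

√130 → a₀=11, period (2,2,22); ℓ=3 odd so k=5
k=0  a_k=11  p_k/q_k = 11/1
k=1  a_k=2  p_k/q_k = 23/2
…
k=4  a_k=2  p_k/q_k = 2611/229
k=5  a_k=2  p_k/q_k = 6499/570
(x₁, y₁) = (6499, 570);  6499² − 130·570² = 1 ✓
n=2: (6499,570)∘(6499,570) = (6499·6499+130·570·570, 6499·570+570·6499) = (84474001,7408860)
n=3: (84474001,7408860)∘(6499,570) = (6499·84474001+130·570·7408860, 6499·7408860+570·84474001) = (1097993058499,96300361710)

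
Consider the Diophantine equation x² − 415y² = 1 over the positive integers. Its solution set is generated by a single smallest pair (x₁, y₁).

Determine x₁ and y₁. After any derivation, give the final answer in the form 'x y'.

18412804 903849

√415 = [20; 2,1,2,4,6,…,1,2,40, …], period ℓ=16 (even) → k=15
i=0: a=20 ⇒ p=20, q=1
i=1: a=2 ⇒ p=41, q=2
…
i=4: a=4 ⇒ p=713, q=35
…
i=7: a=1 ⇒ p=9595, q=471
…
i=10: a=1 ⇒ p=77473, q=3803
i=11: a=6 ⇒ p=508372, q=24955
i=12: a=4 ⇒ p=2110961, q=103623
…
i=14: a=1 ⇒ p=6841255, q=335824
i=15: a=2 ⇒ p=18412804, q=903849
(x₁, y₁) = (18412804, 903849);  18412804² − 415·903849² = 1 ✓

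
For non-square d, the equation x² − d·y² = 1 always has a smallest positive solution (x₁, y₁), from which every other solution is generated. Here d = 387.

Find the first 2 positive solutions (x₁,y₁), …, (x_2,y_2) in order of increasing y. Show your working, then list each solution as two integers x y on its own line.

d=387: √d = [19; 1,2,19,2,1,38] (ℓ=6, even), read p_5/q_5
a_0=19:  p_0=19·1+0=19,  q_0=19·0+1=1
a_1=1:  p_1=1·19+1=20,  q_1=1·1+0=1
…
a_4=2:  p_4=2·1141+59=2341,  q_4=2·58+3=119
a_5=1:  p_5=1·2341+1141=3482,  q_5=1·119+58=177
(x₁, y₁) = (3482, 177);  3482² − 387·177² = 1 ✓
k=2:  x_2 = 3482·3482+387·177·177 = 24248647,  y_2 = 3482·177+177·3482 = 1232628

3482 177
24248647 1232628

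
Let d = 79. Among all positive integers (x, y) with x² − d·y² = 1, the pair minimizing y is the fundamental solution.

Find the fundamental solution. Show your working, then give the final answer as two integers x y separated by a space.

[8; 1,7,1,16] for √79; ℓ=4 ⇒ convergent index 3
i=0: a=8 ⇒ p=8, q=1
i=1: a=1 ⇒ p=9, q=1
i=2: a=7 ⇒ p=71, q=8
i=3: a=1 ⇒ p=80, q=9
→ (80, 9).  Check: 80²=6400, 79·9²=6399, difference 1.

80 9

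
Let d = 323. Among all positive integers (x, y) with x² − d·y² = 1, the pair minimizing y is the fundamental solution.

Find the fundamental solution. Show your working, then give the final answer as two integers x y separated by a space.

18 1

√323 = [17; 1,34, …], period ℓ=2 (even) → k=1
a_0=17:  p_0=17·1+0=17,  q_0=17·0+1=1
a_1=1:  p_1=1·17+1=18,  q_1=1·1+0=1
fundamental: x₁=18, y₁=1  (since 324 − 323·1 = 1)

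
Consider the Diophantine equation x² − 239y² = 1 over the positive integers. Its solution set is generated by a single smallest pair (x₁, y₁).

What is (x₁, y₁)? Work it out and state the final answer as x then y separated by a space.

√239 = [15; 2,5,1,2,4,15,4,2,1,5,2,30, …], period ℓ=12 (even) → k=11
step 0: (15, 1)  from 15·(1,0) + (0,1)
…
step 2: (170, 11)  from 5·(31,2) + (15,1)
…
step 5: (2489, 161)  from 4·(572,37) + (201,13)
…
step 7: (154117, 9969)  from 4·(37907,2452) + (2489,161)
…
step 10: (2847431, 184185)  from 5·(500258,32359) + (346141,22390)
step 11: (6195120, 400729)  from 2·(2847431,184185) + (500258,32359)
→ (6195120, 400729).  Check: 6195120²=38379511814400, 239·400729²=38379511814399, difference 1.

6195120 400729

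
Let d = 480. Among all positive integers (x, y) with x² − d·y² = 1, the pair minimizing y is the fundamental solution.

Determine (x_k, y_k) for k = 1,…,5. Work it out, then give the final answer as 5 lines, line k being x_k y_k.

√480 = [21; 1,9,1,42, …], period ℓ=4 (even) → k=3
i=0: a=21 ⇒ p=21, q=1
i=1: a=1 ⇒ p=22, q=1
i=2: a=9 ⇒ p=219, q=10
i=3: a=1 ⇒ p=241, q=11
→ (241, 11).  Check: 241²=58081, 480·11²=58080, difference 1.
k=2:  x_2 = 241·241+480·11·11 = 116161,  y_2 = 241·11+11·241 = 5302
k=3:  x_3 = 241·116161+480·11·5302 = 55989361,  y_3 = 241·5302+11·116161 = 2555553
k=4:  x_4 = 241·55989361+480·11·2555553 = 26986755841,  y_4 = 241·2555553+11·55989361 = 1231771244
k=5:  x_5 = 241·26986755841+480·11·1231771244 = 13007560326001,  y_5 = 241·1231771244+11·26986755841 = 593711184055

241 11
116161 5302
55989361 2555553
26986755841 1231771244
13007560326001 593711184055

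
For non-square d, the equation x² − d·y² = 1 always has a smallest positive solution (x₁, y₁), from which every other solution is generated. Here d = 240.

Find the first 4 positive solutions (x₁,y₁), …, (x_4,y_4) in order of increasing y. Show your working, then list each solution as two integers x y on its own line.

√240 → a₀=15, period (2,30); ℓ=2 even so k=1
a_0=15:  p_0=15·1+0=15,  q_0=15·0+1=1
a_1=2:  p_1=2·15+1=31,  q_1=2·1+0=2
→ (31, 2).  Check: 31²=961, 240·2²=960, difference 1.
(x_2, y_2) = (31·31 + 240·2·2, 31·2 + 2·31) = (1921, 124)
(x_3, y_3) = (31·1921 + 240·2·124, 31·124 + 2·1921) = (119071, 7686)
(x_4, y_4) = (31·119071 + 240·2·7686, 31·7686 + 2·119071) = (7380481, 476408)

31 2
1921 124
119071 7686
7380481 476408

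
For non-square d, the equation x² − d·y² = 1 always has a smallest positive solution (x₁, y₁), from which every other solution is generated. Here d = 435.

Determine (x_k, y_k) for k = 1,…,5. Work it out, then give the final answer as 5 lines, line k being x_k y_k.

146 7
42631 2044
12448106 596841
3634804321 174275528
1061350413626 50887857335

√435 = [20; 1,5,1,40, …], period ℓ=4 (even) → k=3
k=0  a_k=20  p_k/q_k = 20/1
…
k=2  a_k=5  p_k/q_k = 125/6
k=3  a_k=1  p_k/q_k = 146/7
fundamental: x₁=146, y₁=7  (since 21316 − 435·49 = 1)
k=2:  x_2 = 146·146+435·7·7 = 42631,  y_2 = 146·7+7·146 = 2044
k=3:  x_3 = 146·42631+435·7·2044 = 12448106,  y_3 = 146·2044+7·42631 = 596841
k=4:  x_4 = 146·12448106+435·7·596841 = 3634804321,  y_4 = 146·596841+7·12448106 = 174275528
k=5:  x_5 = 146·3634804321+435·7·174275528 = 1061350413626,  y_5 = 146·174275528+7·3634804321 = 50887857335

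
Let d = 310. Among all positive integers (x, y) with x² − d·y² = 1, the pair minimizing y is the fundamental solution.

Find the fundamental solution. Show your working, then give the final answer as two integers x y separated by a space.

[17; 1,1,1,1,5,…,1,1,34] for √310; ℓ=16 ⇒ convergent index 15
k=0  a_k=17  p_k/q_k = 17/1
k=1  a_k=1  p_k/q_k = 18/1
…
k=3  a_k=1  p_k/q_k = 53/3
k=4  a_k=1  p_k/q_k = 88/5
k=5  a_k=5  p_k/q_k = 493/28
k=6  a_k=3  p_k/q_k = 1567/89
k=7  a_k=1  p_k/q_k = 2060/117
k=8  a_k=2  p_k/q_k = 5687/323
k=9  a_k=1  p_k/q_k = 7747/440
k=10  a_k=3  p_k/q_k = 28928/1643
k=11  a_k=5  p_k/q_k = 152387/8655
…
k=13  a_k=1  p_k/q_k = 333702/18953
k=14  a_k=1  p_k/q_k = 515017/29251
k=15  a_k=1  p_k/q_k = 848719/48204
→ (848719, 48204).  Check: 848719²=720323940961, 310·48204²=720323940960, difference 1.

848719 48204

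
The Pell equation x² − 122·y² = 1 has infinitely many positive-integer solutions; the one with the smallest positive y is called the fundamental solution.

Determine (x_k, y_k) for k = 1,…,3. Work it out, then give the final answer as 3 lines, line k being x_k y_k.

[11; 22] for √122; ℓ=1 ⇒ convergent index 1
i=0: a=11 ⇒ p=11, q=1
i=1: a=22 ⇒ p=243, q=22
(x₁, y₁) = (243, 22);  243² − 122·22² = 1 ✓
(243+22√122)^2 = 118097 + 10692√122
(243+22√122)^3 = 57394899 + 5196290√122

243 22
118097 10692
57394899 5196290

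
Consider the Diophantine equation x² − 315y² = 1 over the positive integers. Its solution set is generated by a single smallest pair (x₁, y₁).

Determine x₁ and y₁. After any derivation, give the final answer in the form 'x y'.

√315 → a₀=17, period (1,2,1,34); ℓ=4 even so k=3
step 0: (17, 1)  from 17·(1,0) + (0,1)
step 1: (18, 1)  from 1·(17,1) + (1,0)
step 2: (53, 3)  from 2·(18,1) + (17,1)
step 3: (71, 4)  from 1·(53,3) + (18,1)
(x₁, y₁) = (71, 4);  71² − 315·4² = 1 ✓

71 4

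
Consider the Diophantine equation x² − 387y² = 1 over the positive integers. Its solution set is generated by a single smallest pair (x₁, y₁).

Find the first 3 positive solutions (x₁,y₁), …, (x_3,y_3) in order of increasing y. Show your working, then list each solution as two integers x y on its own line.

3482 177
24248647 1232628
168867574226 8584021215

[19; 1,2,19,2,1,38] for √387; ℓ=6 ⇒ convergent index 5
step 0: (19, 1)  from 19·(1,0) + (0,1)
…
step 2: (59, 3)  from 2·(20,1) + (19,1)
…
step 4: (2341, 119)  from 2·(1141,58) + (59,3)
step 5: (3482, 177)  from 1·(2341,119) + (1141,58)
fundamental: x₁=3482, y₁=177  (since 12124324 − 387·31329 = 1)
k=2:  x_2 = 3482·3482+387·177·177 = 24248647,  y_2 = 3482·177+177·3482 = 1232628
k=3:  x_3 = 3482·24248647+387·177·1232628 = 168867574226,  y_3 = 3482·1232628+177·24248647 = 8584021215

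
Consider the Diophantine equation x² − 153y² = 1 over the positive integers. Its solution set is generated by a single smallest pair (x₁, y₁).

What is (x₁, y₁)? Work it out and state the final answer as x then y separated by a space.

2177 176

√153 = [12; 2,1,2,2,2,1,2,24, …], period ℓ=8 (even) → k=7
step 0: (12, 1)  from 12·(1,0) + (0,1)
…
step 4: (235, 19)  from 2·(99,8) + (37,3)
step 5: (569, 46)  from 2·(235,19) + (99,8)
step 6: (804, 65)  from 1·(569,46) + (235,19)
step 7: (2177, 176)  from 2·(804,65) + (569,46)
(x₁, y₁) = (2177, 176);  2177² − 153·176² = 1 ✓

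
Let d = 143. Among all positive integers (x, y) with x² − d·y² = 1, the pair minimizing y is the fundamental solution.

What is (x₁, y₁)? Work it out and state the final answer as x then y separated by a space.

√143 = [11; 1,22, …], period ℓ=2 (even) → k=1
i=0: a=11 ⇒ p=11, q=1
i=1: a=1 ⇒ p=12, q=1
(x₁, y₁) = (12, 1);  12² − 143·1² = 1 ✓

12 1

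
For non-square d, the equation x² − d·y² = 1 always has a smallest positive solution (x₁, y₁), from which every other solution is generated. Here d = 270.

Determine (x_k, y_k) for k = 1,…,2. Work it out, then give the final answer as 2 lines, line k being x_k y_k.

5291 322
55989361 3407404

√270 → a₀=16, period (2,3,6,3,2,32); ℓ=6 even so k=5
step 0: (16, 1)  from 16·(1,0) + (0,1)
step 1: (33, 2)  from 2·(16,1) + (1,0)
…
step 4: (2284, 139)  from 3·(723,44) + (115,7)
step 5: (5291, 322)  from 2·(2284,139) + (723,44)
fundamental: x₁=5291, y₁=322  (since 27994681 − 270·103684 = 1)
n=2: (5291,322)∘(5291,322) = (5291·5291+270·322·322, 5291·322+322·5291) = (55989361,3407404)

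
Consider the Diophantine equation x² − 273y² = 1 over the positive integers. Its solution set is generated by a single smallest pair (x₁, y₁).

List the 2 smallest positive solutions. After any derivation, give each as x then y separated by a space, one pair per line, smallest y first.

727 44
1057057 63976

√273 = [16; 1,1,10,1,1,32, …], period ℓ=6 (even) → k=5
i=0: a=16 ⇒ p=16, q=1
i=1: a=1 ⇒ p=17, q=1
i=2: a=1 ⇒ p=33, q=2
i=3: a=10 ⇒ p=347, q=21
i=4: a=1 ⇒ p=380, q=23
i=5: a=1 ⇒ p=727, q=44
fundamental: x₁=727, y₁=44  (since 528529 − 273·1936 = 1)
n=2: (727,44)∘(727,44) = (727·727+273·44·44, 727·44+44·727) = (1057057,63976)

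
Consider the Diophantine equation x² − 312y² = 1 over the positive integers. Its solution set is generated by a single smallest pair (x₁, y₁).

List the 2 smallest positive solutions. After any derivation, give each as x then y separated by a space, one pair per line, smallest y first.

d=312: √d = [17; 1,1,1,34] (ℓ=4, even), read p_3/q_3
i=0: a=17 ⇒ p=17, q=1
i=1: a=1 ⇒ p=18, q=1
i=2: a=1 ⇒ p=35, q=2
i=3: a=1 ⇒ p=53, q=3
fundamental: x₁=53, y₁=3  (since 2809 − 312·9 = 1)
n=2: (53,3)∘(53,3) = (53·53+312·3·3, 53·3+3·53) = (5617,318)

53 3
5617 318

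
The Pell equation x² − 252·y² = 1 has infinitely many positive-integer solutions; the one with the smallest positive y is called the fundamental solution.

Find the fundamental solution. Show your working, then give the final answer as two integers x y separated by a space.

√252 = [15; 1,6,1,30, …], period ℓ=4 (even) → k=3
a_0=15:  p_0=15·1+0=15,  q_0=15·0+1=1
…
a_2=6:  p_2=6·16+15=111,  q_2=6·1+1=7
a_3=1:  p_3=1·111+16=127,  q_3=1·7+1=8
→ (127, 8).  Check: 127²=16129, 252·8²=16128, difference 1.

127 8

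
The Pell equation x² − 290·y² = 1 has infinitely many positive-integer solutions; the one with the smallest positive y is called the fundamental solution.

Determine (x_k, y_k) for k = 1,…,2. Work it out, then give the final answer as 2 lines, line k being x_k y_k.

579 34
670481 39372

√290 → a₀=17, period (34); ℓ=1 odd so k=1
i=0: a=17 ⇒ p=17, q=1
i=1: a=34 ⇒ p=579, q=34
fundamental: x₁=579, y₁=34  (since 335241 − 290·1156 = 1)
n=2: (579,34)∘(579,34) = (579·579+290·34·34, 579·34+34·579) = (670481,39372)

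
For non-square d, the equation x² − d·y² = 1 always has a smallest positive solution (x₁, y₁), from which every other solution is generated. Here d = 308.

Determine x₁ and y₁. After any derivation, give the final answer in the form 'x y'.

351 20

[17; 1,1,4,1,1,34] for √308; ℓ=6 ⇒ convergent index 5
k=0  a_k=17  p_k/q_k = 17/1
k=1  a_k=1  p_k/q_k = 18/1
k=2  a_k=1  p_k/q_k = 35/2
k=3  a_k=4  p_k/q_k = 158/9
k=4  a_k=1  p_k/q_k = 193/11
k=5  a_k=1  p_k/q_k = 351/20
→ (351, 20).  Check: 351²=123201, 308·20²=123200, difference 1.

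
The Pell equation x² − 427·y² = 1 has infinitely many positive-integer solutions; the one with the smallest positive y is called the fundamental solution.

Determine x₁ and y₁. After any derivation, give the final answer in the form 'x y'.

62 3

[20; 1,1,1,40] for √427; ℓ=4 ⇒ convergent index 3
k=0  a_k=20  p_k/q_k = 20/1
k=1  a_k=1  p_k/q_k = 21/1
k=2  a_k=1  p_k/q_k = 41/2
k=3  a_k=1  p_k/q_k = 62/3
fundamental: x₁=62, y₁=3  (since 3844 − 427·9 = 1)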